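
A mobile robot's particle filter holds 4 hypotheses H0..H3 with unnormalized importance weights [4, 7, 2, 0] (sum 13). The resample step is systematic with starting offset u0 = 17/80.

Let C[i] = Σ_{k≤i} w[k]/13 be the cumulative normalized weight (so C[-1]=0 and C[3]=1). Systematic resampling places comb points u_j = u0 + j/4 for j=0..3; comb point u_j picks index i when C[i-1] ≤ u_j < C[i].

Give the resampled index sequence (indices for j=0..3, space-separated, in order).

0 1 1 2

C = [4/13, 11/13, 1, 1]
j=0: u_0=17/80 ∈ [0, 4/13) → index 0
j=1: u_1=37/80 ∈ [4/13, 11/13) → index 1
j=2: u_2=57/80 ∈ [4/13, 11/13) → index 1
j=3: u_3=77/80 ∈ [11/13, 1) → index 2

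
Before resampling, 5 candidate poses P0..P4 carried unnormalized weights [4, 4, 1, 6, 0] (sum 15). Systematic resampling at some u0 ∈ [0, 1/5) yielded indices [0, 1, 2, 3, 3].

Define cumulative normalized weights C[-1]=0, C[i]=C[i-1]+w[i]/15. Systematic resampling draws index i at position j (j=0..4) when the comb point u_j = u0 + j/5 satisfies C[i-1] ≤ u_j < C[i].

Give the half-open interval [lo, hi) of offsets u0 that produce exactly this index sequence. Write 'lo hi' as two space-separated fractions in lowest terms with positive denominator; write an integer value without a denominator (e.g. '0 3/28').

C = [4/15, 8/15, 3/5, 1, 1]
j=0 picked index 0: u0 ∈ [0, 4/15)
j=1 picked index 1: u0 ∈ [1/15, 1/3)
j=2 picked index 2: u0 ∈ [2/15, 1/5)
j=3 picked index 3: u0 ∈ [0, 2/5)
j=4 picked index 3: u0 ∈ [-1/5, 1/5)
intersection: [2/15, 1/5)

2/15 1/5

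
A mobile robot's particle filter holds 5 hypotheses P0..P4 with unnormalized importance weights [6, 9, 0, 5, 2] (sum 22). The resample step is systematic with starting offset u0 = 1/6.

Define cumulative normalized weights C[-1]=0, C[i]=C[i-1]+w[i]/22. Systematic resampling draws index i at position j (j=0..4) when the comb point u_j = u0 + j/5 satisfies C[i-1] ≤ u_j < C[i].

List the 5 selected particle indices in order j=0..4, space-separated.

C = [3/11, 15/22, 15/22, 10/11, 1]
j=0: u_0=1/6 ∈ [0, 3/11) → index 0
j=1: u_1=11/30 ∈ [3/11, 15/22) → index 1
j=2: u_2=17/30 ∈ [3/11, 15/22) → index 1
j=3: u_3=23/30 ∈ [15/22, 10/11) → index 3
j=4: u_4=29/30 ∈ [10/11, 1) → index 4

0 1 1 3 4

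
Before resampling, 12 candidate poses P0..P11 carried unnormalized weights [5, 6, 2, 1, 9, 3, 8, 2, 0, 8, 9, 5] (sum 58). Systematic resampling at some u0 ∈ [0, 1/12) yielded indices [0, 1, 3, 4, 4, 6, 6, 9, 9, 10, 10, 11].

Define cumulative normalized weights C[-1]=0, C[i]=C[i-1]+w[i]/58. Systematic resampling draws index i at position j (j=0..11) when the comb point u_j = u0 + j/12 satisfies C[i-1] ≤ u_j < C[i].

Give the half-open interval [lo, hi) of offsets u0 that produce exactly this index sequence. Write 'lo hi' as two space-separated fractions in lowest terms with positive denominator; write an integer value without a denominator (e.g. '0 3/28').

5/87 11/174

C = [5/58, 11/58, 13/58, 7/29, 23/58, 13/29, 17/29, 18/29, 18/29, 22/29, 53/58, 1]
j=0 picked index 0: u0 ∈ [0, 5/58)
j=1 picked index 1: u0 ∈ [1/348, 37/348)
j=2 picked index 3: u0 ∈ [5/87, 13/174)
j=3 picked index 4: u0 ∈ [-1/116, 17/116)
j=4 picked index 4: u0 ∈ [-8/87, 11/174)
j=5 picked index 6: u0 ∈ [11/348, 59/348)
j=6 picked index 6: u0 ∈ [-3/58, 5/58)
j=7 picked index 9: u0 ∈ [13/348, 61/348)
j=8 picked index 9: u0 ∈ [-4/87, 8/87)
j=9 picked index 10: u0 ∈ [1/116, 19/116)
j=10 picked index 10: u0 ∈ [-13/174, 7/87)
j=11 picked index 11: u0 ∈ [-1/348, 1/12)
intersection: [5/87, 11/174)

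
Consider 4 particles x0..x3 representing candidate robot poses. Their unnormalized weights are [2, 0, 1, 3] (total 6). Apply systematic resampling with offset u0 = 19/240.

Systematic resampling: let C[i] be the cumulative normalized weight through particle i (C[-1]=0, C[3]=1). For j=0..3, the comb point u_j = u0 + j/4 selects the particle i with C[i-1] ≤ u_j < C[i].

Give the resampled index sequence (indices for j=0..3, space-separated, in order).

C = [1/3, 1/3, 1/2, 1]
j=0: u_0=19/240 ∈ [0, 1/3) → index 0
j=1: u_1=79/240 ∈ [0, 1/3) → index 0
j=2: u_2=139/240 ∈ [1/2, 1) → index 3
j=3: u_3=199/240 ∈ [1/2, 1) → index 3

0 0 3 3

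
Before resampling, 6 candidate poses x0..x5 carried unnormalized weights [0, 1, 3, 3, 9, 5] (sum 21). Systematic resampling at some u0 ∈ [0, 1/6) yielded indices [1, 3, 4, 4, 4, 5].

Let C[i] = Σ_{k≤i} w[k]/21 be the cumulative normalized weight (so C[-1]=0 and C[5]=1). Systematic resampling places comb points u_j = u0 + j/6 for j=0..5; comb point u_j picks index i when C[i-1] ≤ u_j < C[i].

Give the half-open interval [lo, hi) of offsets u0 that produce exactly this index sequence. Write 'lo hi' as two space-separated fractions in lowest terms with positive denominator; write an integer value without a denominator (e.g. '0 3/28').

C = [0, 1/21, 4/21, 1/3, 16/21, 1]
j=0 picked index 1: u0 ∈ [0, 1/21)
j=1 picked index 3: u0 ∈ [1/42, 1/6)
j=2 picked index 4: u0 ∈ [0, 3/7)
j=3 picked index 4: u0 ∈ [-1/6, 11/42)
j=4 picked index 4: u0 ∈ [-1/3, 2/21)
j=5 picked index 5: u0 ∈ [-1/14, 1/6)
intersection: [1/42, 1/21)

1/42 1/21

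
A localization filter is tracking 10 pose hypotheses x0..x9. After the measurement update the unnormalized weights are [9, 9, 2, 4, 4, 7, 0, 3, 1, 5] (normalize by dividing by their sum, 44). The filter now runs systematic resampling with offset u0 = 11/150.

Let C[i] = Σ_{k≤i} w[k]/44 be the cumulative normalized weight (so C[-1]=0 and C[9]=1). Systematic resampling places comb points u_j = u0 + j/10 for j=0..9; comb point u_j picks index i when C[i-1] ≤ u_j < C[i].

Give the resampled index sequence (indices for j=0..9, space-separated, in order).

C = [9/44, 9/22, 5/11, 6/11, 7/11, 35/44, 35/44, 19/22, 39/44, 1]
j=0: u_0=11/150 ∈ [0, 9/44) → index 0
j=1: u_1=13/75 ∈ [0, 9/44) → index 0
j=2: u_2=41/150 ∈ [9/44, 9/22) → index 1
j=3: u_3=28/75 ∈ [9/44, 9/22) → index 1
j=4: u_4=71/150 ∈ [5/11, 6/11) → index 3
j=5: u_5=43/75 ∈ [6/11, 7/11) → index 4
j=6: u_6=101/150 ∈ [7/11, 35/44) → index 5
j=7: u_7=58/75 ∈ [7/11, 35/44) → index 5
j=8: u_8=131/150 ∈ [19/22, 39/44) → index 8
j=9: u_9=73/75 ∈ [39/44, 1) → index 9

0 0 1 1 3 4 5 5 8 9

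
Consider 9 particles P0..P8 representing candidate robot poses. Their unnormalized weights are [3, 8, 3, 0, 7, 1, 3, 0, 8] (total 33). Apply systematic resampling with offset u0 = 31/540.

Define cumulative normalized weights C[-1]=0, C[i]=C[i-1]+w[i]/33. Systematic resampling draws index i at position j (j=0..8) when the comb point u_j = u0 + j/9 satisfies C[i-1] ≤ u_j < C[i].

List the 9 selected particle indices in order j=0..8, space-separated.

C = [1/11, 1/3, 14/33, 14/33, 7/11, 2/3, 25/33, 25/33, 1]
j=0: u_0=31/540 ∈ [0, 1/11) → index 0
j=1: u_1=91/540 ∈ [1/11, 1/3) → index 1
j=2: u_2=151/540 ∈ [1/11, 1/3) → index 1
j=3: u_3=211/540 ∈ [1/3, 14/33) → index 2
j=4: u_4=271/540 ∈ [14/33, 7/11) → index 4
j=5: u_5=331/540 ∈ [14/33, 7/11) → index 4
j=6: u_6=391/540 ∈ [2/3, 25/33) → index 6
j=7: u_7=451/540 ∈ [25/33, 1) → index 8
j=8: u_8=511/540 ∈ [25/33, 1) → index 8

0 1 1 2 4 4 6 8 8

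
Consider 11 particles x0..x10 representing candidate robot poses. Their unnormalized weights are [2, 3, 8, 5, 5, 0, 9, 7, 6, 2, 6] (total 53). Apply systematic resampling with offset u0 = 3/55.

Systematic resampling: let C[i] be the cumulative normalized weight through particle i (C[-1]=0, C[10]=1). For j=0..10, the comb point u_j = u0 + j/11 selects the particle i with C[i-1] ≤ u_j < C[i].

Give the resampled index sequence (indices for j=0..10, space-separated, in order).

1 2 2 3 4 6 6 7 8 9 10

C = [2/53, 5/53, 13/53, 18/53, 23/53, 23/53, 32/53, 39/53, 45/53, 47/53, 1]
j=0: u_0=3/55 ∈ [2/53, 5/53) → index 1
j=1: u_1=8/55 ∈ [5/53, 13/53) → index 2
j=2: u_2=13/55 ∈ [5/53, 13/53) → index 2
j=3: u_3=18/55 ∈ [13/53, 18/53) → index 3
j=4: u_4=23/55 ∈ [18/53, 23/53) → index 4
j=5: u_5=28/55 ∈ [23/53, 32/53) → index 6
j=6: u_6=3/5 ∈ [23/53, 32/53) → index 6
j=7: u_7=38/55 ∈ [32/53, 39/53) → index 7
j=8: u_8=43/55 ∈ [39/53, 45/53) → index 8
j=9: u_9=48/55 ∈ [45/53, 47/53) → index 9
j=10: u_10=53/55 ∈ [47/53, 1) → index 10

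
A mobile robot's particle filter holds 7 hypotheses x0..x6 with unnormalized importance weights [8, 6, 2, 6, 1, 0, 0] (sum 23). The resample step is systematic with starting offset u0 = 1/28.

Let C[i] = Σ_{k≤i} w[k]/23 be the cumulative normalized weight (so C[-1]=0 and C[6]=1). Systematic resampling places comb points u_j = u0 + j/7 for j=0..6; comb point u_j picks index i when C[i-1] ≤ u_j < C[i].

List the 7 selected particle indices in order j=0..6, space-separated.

0 0 0 1 1 3 3

C = [8/23, 14/23, 16/23, 22/23, 1, 1, 1]
j=0: u_0=1/28 ∈ [0, 8/23) → index 0
j=1: u_1=5/28 ∈ [0, 8/23) → index 0
j=2: u_2=9/28 ∈ [0, 8/23) → index 0
j=3: u_3=13/28 ∈ [8/23, 14/23) → index 1
j=4: u_4=17/28 ∈ [8/23, 14/23) → index 1
j=5: u_5=3/4 ∈ [16/23, 22/23) → index 3
j=6: u_6=25/28 ∈ [16/23, 22/23) → index 3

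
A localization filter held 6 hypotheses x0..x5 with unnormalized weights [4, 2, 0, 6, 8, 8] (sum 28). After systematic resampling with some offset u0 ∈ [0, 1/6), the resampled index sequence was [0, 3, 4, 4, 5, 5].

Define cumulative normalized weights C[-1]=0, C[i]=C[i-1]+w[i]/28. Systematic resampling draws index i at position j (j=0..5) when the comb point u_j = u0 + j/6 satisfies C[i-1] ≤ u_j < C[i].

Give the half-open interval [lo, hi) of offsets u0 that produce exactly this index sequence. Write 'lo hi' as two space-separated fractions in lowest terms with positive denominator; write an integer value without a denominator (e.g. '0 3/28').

C = [1/7, 3/14, 3/14, 3/7, 5/7, 1]
j=0 picked index 0: u0 ∈ [0, 1/7)
j=1 picked index 3: u0 ∈ [1/21, 11/42)
j=2 picked index 4: u0 ∈ [2/21, 8/21)
j=3 picked index 4: u0 ∈ [-1/14, 3/14)
j=4 picked index 5: u0 ∈ [1/21, 1/3)
j=5 picked index 5: u0 ∈ [-5/42, 1/6)
intersection: [2/21, 1/7)

2/21 1/7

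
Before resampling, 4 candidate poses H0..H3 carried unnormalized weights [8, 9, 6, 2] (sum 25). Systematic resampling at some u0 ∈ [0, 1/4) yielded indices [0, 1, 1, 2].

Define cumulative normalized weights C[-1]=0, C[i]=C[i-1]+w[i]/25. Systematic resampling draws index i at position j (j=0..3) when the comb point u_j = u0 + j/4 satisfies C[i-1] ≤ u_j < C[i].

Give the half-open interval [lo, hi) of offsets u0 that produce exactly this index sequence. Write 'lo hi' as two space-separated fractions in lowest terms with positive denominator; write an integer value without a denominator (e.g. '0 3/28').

7/100 17/100

C = [8/25, 17/25, 23/25, 1]
j=0 picked index 0: u0 ∈ [0, 8/25)
j=1 picked index 1: u0 ∈ [7/100, 43/100)
j=2 picked index 1: u0 ∈ [-9/50, 9/50)
j=3 picked index 2: u0 ∈ [-7/100, 17/100)
intersection: [7/100, 17/100)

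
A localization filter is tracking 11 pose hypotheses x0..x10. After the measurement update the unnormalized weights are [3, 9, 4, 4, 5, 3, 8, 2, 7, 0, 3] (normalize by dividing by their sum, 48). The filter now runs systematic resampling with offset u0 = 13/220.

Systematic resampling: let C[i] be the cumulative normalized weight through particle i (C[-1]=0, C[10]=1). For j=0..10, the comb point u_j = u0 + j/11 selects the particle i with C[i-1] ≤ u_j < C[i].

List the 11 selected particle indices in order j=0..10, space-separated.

C = [1/16, 1/4, 1/3, 5/12, 25/48, 7/12, 3/4, 19/24, 15/16, 15/16, 1]
j=0: u_0=13/220 ∈ [0, 1/16) → index 0
j=1: u_1=3/20 ∈ [1/16, 1/4) → index 1
j=2: u_2=53/220 ∈ [1/16, 1/4) → index 1
j=3: u_3=73/220 ∈ [1/4, 1/3) → index 2
j=4: u_4=93/220 ∈ [5/12, 25/48) → index 4
j=5: u_5=113/220 ∈ [5/12, 25/48) → index 4
j=6: u_6=133/220 ∈ [7/12, 3/4) → index 6
j=7: u_7=153/220 ∈ [7/12, 3/4) → index 6
j=8: u_8=173/220 ∈ [3/4, 19/24) → index 7
j=9: u_9=193/220 ∈ [19/24, 15/16) → index 8
j=10: u_10=213/220 ∈ [15/16, 1) → index 10

0 1 1 2 4 4 6 6 7 8 10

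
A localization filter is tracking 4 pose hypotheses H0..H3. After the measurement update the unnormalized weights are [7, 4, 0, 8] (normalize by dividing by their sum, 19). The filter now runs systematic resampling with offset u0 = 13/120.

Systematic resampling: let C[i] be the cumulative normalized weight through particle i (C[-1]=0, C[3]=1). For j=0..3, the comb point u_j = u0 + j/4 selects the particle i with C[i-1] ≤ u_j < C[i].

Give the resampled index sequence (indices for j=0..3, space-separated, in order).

0 0 3 3

C = [7/19, 11/19, 11/19, 1]
j=0: u_0=13/120 ∈ [0, 7/19) → index 0
j=1: u_1=43/120 ∈ [0, 7/19) → index 0
j=2: u_2=73/120 ∈ [11/19, 1) → index 3
j=3: u_3=103/120 ∈ [11/19, 1) → index 3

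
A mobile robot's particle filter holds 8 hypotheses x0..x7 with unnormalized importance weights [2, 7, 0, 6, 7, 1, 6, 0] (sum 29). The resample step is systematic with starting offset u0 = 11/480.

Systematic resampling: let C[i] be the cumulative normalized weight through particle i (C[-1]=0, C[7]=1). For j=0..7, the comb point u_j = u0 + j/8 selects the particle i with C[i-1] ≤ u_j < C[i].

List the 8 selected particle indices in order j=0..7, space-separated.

C = [2/29, 9/29, 9/29, 15/29, 22/29, 23/29, 1, 1]
j=0: u_0=11/480 ∈ [0, 2/29) → index 0
j=1: u_1=71/480 ∈ [2/29, 9/29) → index 1
j=2: u_2=131/480 ∈ [2/29, 9/29) → index 1
j=3: u_3=191/480 ∈ [9/29, 15/29) → index 3
j=4: u_4=251/480 ∈ [15/29, 22/29) → index 4
j=5: u_5=311/480 ∈ [15/29, 22/29) → index 4
j=6: u_6=371/480 ∈ [22/29, 23/29) → index 5
j=7: u_7=431/480 ∈ [23/29, 1) → index 6

0 1 1 3 4 4 5 6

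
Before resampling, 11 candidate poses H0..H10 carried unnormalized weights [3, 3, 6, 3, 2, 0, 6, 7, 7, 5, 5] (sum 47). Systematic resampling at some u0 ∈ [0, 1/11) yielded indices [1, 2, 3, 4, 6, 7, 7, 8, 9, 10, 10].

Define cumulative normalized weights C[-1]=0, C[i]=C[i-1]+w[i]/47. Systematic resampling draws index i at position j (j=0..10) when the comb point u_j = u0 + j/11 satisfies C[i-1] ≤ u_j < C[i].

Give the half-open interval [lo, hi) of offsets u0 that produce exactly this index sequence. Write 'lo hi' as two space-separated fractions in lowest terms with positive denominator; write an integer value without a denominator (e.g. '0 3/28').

C = [3/47, 6/47, 12/47, 15/47, 17/47, 17/47, 23/47, 30/47, 37/47, 42/47, 1]
j=0 picked index 1: u0 ∈ [3/47, 6/47)
j=1 picked index 2: u0 ∈ [19/517, 85/517)
j=2 picked index 3: u0 ∈ [38/517, 71/517)
j=3 picked index 4: u0 ∈ [24/517, 46/517)
j=4 picked index 6: u0 ∈ [-1/517, 65/517)
j=5 picked index 7: u0 ∈ [18/517, 95/517)
j=6 picked index 7: u0 ∈ [-29/517, 48/517)
j=7 picked index 8: u0 ∈ [1/517, 78/517)
j=8 picked index 9: u0 ∈ [31/517, 86/517)
j=9 picked index 10: u0 ∈ [39/517, 2/11)
j=10 picked index 10: u0 ∈ [-8/517, 1/11)
intersection: [39/517, 46/517)

39/517 46/517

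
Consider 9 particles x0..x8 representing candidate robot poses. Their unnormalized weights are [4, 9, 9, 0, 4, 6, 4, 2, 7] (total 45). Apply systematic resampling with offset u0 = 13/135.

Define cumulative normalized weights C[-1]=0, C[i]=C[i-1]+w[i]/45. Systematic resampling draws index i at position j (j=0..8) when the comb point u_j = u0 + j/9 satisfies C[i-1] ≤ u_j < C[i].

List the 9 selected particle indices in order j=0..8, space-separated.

C = [4/45, 13/45, 22/45, 22/45, 26/45, 32/45, 4/5, 38/45, 1]
j=0: u_0=13/135 ∈ [4/45, 13/45) → index 1
j=1: u_1=28/135 ∈ [4/45, 13/45) → index 1
j=2: u_2=43/135 ∈ [13/45, 22/45) → index 2
j=3: u_3=58/135 ∈ [13/45, 22/45) → index 2
j=4: u_4=73/135 ∈ [22/45, 26/45) → index 4
j=5: u_5=88/135 ∈ [26/45, 32/45) → index 5
j=6: u_6=103/135 ∈ [32/45, 4/5) → index 6
j=7: u_7=118/135 ∈ [38/45, 1) → index 8
j=8: u_8=133/135 ∈ [38/45, 1) → index 8

1 1 2 2 4 5 6 8 8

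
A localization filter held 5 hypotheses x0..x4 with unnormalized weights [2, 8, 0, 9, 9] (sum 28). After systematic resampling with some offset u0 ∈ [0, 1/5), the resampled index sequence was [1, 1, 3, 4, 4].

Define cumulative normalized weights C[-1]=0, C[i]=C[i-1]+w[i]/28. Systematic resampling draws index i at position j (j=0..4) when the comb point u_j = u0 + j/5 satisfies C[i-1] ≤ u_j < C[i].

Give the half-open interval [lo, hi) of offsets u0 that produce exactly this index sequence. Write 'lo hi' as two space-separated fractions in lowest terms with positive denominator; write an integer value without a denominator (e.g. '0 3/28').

11/140 11/70

C = [1/14, 5/14, 5/14, 19/28, 1]
j=0 picked index 1: u0 ∈ [1/14, 5/14)
j=1 picked index 1: u0 ∈ [-9/70, 11/70)
j=2 picked index 3: u0 ∈ [-3/70, 39/140)
j=3 picked index 4: u0 ∈ [11/140, 2/5)
j=4 picked index 4: u0 ∈ [-17/140, 1/5)
intersection: [11/140, 11/70)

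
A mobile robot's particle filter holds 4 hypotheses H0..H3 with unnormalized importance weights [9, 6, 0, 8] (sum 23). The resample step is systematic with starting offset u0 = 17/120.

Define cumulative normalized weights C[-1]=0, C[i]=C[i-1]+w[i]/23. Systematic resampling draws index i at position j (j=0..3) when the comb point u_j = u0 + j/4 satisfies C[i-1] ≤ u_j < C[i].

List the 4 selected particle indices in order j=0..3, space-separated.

0 1 1 3

C = [9/23, 15/23, 15/23, 1]
j=0: u_0=17/120 ∈ [0, 9/23) → index 0
j=1: u_1=47/120 ∈ [9/23, 15/23) → index 1
j=2: u_2=77/120 ∈ [9/23, 15/23) → index 1
j=3: u_3=107/120 ∈ [15/23, 1) → index 3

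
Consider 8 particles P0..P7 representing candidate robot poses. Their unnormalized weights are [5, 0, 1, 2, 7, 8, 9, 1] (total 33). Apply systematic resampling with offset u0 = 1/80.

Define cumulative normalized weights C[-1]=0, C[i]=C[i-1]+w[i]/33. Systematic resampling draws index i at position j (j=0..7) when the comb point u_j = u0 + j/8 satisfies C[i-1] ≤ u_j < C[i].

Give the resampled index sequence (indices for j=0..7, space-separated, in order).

0 0 4 4 5 5 6 6

C = [5/33, 5/33, 2/11, 8/33, 5/11, 23/33, 32/33, 1]
j=0: u_0=1/80 ∈ [0, 5/33) → index 0
j=1: u_1=11/80 ∈ [0, 5/33) → index 0
j=2: u_2=21/80 ∈ [8/33, 5/11) → index 4
j=3: u_3=31/80 ∈ [8/33, 5/11) → index 4
j=4: u_4=41/80 ∈ [5/11, 23/33) → index 5
j=5: u_5=51/80 ∈ [5/11, 23/33) → index 5
j=6: u_6=61/80 ∈ [23/33, 32/33) → index 6
j=7: u_7=71/80 ∈ [23/33, 32/33) → index 6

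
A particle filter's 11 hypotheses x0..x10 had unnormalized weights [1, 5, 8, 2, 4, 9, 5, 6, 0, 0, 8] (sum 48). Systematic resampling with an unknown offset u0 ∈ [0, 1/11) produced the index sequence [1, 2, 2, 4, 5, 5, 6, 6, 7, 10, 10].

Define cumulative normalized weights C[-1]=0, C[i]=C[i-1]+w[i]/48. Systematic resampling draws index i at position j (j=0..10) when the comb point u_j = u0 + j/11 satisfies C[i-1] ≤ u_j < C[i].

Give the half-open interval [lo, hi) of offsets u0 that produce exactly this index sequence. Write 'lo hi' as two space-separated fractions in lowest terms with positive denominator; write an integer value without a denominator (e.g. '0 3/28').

2/33 19/264

C = [1/48, 1/8, 7/24, 1/3, 5/12, 29/48, 17/24, 5/6, 5/6, 5/6, 1]
j=0 picked index 1: u0 ∈ [1/48, 1/8)
j=1 picked index 2: u0 ∈ [3/88, 53/264)
j=2 picked index 2: u0 ∈ [-5/88, 29/264)
j=3 picked index 4: u0 ∈ [2/33, 19/132)
j=4 picked index 5: u0 ∈ [7/132, 127/528)
j=5 picked index 5: u0 ∈ [-5/132, 79/528)
j=6 picked index 6: u0 ∈ [31/528, 43/264)
j=7 picked index 6: u0 ∈ [-17/528, 19/264)
j=8 picked index 7: u0 ∈ [-5/264, 7/66)
j=9 picked index 10: u0 ∈ [1/66, 2/11)
j=10 picked index 10: u0 ∈ [-5/66, 1/11)
intersection: [2/33, 19/264)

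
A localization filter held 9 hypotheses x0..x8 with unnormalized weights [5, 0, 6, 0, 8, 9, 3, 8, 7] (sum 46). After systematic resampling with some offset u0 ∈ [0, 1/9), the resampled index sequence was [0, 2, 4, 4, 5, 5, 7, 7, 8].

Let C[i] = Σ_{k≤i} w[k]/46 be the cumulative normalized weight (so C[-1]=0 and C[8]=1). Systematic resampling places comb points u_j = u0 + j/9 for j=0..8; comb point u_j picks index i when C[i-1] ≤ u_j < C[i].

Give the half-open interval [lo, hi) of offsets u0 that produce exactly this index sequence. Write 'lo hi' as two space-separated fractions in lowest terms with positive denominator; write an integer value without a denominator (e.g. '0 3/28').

C = [5/46, 5/46, 11/46, 11/46, 19/46, 14/23, 31/46, 39/46, 1]
j=0 picked index 0: u0 ∈ [0, 5/46)
j=1 picked index 2: u0 ∈ [-1/414, 53/414)
j=2 picked index 4: u0 ∈ [7/414, 79/414)
j=3 picked index 4: u0 ∈ [-13/138, 11/138)
j=4 picked index 5: u0 ∈ [-13/414, 34/207)
j=5 picked index 5: u0 ∈ [-59/414, 11/207)
j=6 picked index 7: u0 ∈ [1/138, 25/138)
j=7 picked index 7: u0 ∈ [-43/414, 29/414)
j=8 picked index 8: u0 ∈ [-17/414, 1/9)
intersection: [7/414, 11/207)

7/414 11/207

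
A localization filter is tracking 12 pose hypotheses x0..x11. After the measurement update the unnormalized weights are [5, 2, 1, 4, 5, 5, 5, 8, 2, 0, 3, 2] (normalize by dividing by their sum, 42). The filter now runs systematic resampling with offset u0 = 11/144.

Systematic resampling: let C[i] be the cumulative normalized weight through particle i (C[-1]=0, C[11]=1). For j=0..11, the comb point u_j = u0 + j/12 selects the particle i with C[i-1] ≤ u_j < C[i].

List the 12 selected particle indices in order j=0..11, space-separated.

0 1 3 4 5 5 6 7 7 7 10 11

C = [5/42, 1/6, 4/21, 2/7, 17/42, 11/21, 9/14, 5/6, 37/42, 37/42, 20/21, 1]
j=0: u_0=11/144 ∈ [0, 5/42) → index 0
j=1: u_1=23/144 ∈ [5/42, 1/6) → index 1
j=2: u_2=35/144 ∈ [4/21, 2/7) → index 3
j=3: u_3=47/144 ∈ [2/7, 17/42) → index 4
j=4: u_4=59/144 ∈ [17/42, 11/21) → index 5
j=5: u_5=71/144 ∈ [17/42, 11/21) → index 5
j=6: u_6=83/144 ∈ [11/21, 9/14) → index 6
j=7: u_7=95/144 ∈ [9/14, 5/6) → index 7
j=8: u_8=107/144 ∈ [9/14, 5/6) → index 7
j=9: u_9=119/144 ∈ [9/14, 5/6) → index 7
j=10: u_10=131/144 ∈ [37/42, 20/21) → index 10
j=11: u_11=143/144 ∈ [20/21, 1) → index 11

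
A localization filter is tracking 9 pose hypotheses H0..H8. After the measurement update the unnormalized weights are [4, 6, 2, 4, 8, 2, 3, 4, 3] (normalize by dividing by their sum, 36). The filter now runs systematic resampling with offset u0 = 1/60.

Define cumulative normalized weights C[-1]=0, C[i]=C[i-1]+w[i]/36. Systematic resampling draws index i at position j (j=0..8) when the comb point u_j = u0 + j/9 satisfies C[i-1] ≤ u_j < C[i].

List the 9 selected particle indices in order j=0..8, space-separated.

0 1 1 3 4 4 5 6 7

C = [1/9, 5/18, 1/3, 4/9, 2/3, 13/18, 29/36, 11/12, 1]
j=0: u_0=1/60 ∈ [0, 1/9) → index 0
j=1: u_1=23/180 ∈ [1/9, 5/18) → index 1
j=2: u_2=43/180 ∈ [1/9, 5/18) → index 1
j=3: u_3=7/20 ∈ [1/3, 4/9) → index 3
j=4: u_4=83/180 ∈ [4/9, 2/3) → index 4
j=5: u_5=103/180 ∈ [4/9, 2/3) → index 4
j=6: u_6=41/60 ∈ [2/3, 13/18) → index 5
j=7: u_7=143/180 ∈ [13/18, 29/36) → index 6
j=8: u_8=163/180 ∈ [29/36, 11/12) → index 7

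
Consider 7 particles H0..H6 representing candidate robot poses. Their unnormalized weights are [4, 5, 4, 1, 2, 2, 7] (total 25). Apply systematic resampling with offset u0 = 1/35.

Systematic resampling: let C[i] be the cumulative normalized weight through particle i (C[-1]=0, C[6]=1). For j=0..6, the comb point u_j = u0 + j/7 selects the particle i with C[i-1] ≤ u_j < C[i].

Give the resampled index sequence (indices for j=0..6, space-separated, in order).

C = [4/25, 9/25, 13/25, 14/25, 16/25, 18/25, 1]
j=0: u_0=1/35 ∈ [0, 4/25) → index 0
j=1: u_1=6/35 ∈ [4/25, 9/25) → index 1
j=2: u_2=11/35 ∈ [4/25, 9/25) → index 1
j=3: u_3=16/35 ∈ [9/25, 13/25) → index 2
j=4: u_4=3/5 ∈ [14/25, 16/25) → index 4
j=5: u_5=26/35 ∈ [18/25, 1) → index 6
j=6: u_6=31/35 ∈ [18/25, 1) → index 6

0 1 1 2 4 6 6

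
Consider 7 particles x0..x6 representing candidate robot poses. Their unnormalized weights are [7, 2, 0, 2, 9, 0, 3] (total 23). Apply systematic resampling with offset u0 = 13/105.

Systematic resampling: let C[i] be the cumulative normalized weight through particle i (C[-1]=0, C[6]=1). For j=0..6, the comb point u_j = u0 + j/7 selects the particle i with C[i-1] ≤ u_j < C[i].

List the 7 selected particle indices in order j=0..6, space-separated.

C = [7/23, 9/23, 9/23, 11/23, 20/23, 20/23, 1]
j=0: u_0=13/105 ∈ [0, 7/23) → index 0
j=1: u_1=4/15 ∈ [0, 7/23) → index 0
j=2: u_2=43/105 ∈ [9/23, 11/23) → index 3
j=3: u_3=58/105 ∈ [11/23, 20/23) → index 4
j=4: u_4=73/105 ∈ [11/23, 20/23) → index 4
j=5: u_5=88/105 ∈ [11/23, 20/23) → index 4
j=6: u_6=103/105 ∈ [20/23, 1) → index 6

0 0 3 4 4 4 6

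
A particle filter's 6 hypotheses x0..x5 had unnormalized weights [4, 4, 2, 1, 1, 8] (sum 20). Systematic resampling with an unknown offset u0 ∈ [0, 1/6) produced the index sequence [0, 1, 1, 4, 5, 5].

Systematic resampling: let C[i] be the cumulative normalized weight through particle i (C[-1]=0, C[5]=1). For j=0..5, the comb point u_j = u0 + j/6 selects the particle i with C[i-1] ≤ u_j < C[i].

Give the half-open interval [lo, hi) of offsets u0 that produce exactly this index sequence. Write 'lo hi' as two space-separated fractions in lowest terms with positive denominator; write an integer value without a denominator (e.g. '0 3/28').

1/20 1/15

C = [1/5, 2/5, 1/2, 11/20, 3/5, 1]
j=0 picked index 0: u0 ∈ [0, 1/5)
j=1 picked index 1: u0 ∈ [1/30, 7/30)
j=2 picked index 1: u0 ∈ [-2/15, 1/15)
j=3 picked index 4: u0 ∈ [1/20, 1/10)
j=4 picked index 5: u0 ∈ [-1/15, 1/3)
j=5 picked index 5: u0 ∈ [-7/30, 1/6)
intersection: [1/20, 1/15)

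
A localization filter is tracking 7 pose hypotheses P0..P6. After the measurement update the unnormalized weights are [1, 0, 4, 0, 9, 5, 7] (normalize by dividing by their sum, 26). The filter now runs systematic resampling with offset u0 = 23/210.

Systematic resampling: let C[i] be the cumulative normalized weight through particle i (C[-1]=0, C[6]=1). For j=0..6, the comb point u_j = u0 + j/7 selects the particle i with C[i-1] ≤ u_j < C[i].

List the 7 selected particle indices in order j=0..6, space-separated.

C = [1/26, 1/26, 5/26, 5/26, 7/13, 19/26, 1]
j=0: u_0=23/210 ∈ [1/26, 5/26) → index 2
j=1: u_1=53/210 ∈ [5/26, 7/13) → index 4
j=2: u_2=83/210 ∈ [5/26, 7/13) → index 4
j=3: u_3=113/210 ∈ [5/26, 7/13) → index 4
j=4: u_4=143/210 ∈ [7/13, 19/26) → index 5
j=5: u_5=173/210 ∈ [19/26, 1) → index 6
j=6: u_6=29/30 ∈ [19/26, 1) → index 6

2 4 4 4 5 6 6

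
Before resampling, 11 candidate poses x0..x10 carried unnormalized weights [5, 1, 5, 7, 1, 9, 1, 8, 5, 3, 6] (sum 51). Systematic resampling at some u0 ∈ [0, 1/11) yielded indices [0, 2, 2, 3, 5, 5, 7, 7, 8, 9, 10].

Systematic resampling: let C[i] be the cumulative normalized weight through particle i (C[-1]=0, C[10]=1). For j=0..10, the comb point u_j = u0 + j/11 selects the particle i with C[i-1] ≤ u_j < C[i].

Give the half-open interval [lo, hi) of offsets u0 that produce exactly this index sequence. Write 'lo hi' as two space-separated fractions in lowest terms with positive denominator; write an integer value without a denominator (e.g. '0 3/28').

5/187 19/561

C = [5/51, 2/17, 11/51, 6/17, 19/51, 28/51, 29/51, 37/51, 14/17, 15/17, 1]
j=0 picked index 0: u0 ∈ [0, 5/51)
j=1 picked index 2: u0 ∈ [5/187, 70/561)
j=2 picked index 2: u0 ∈ [-12/187, 19/561)
j=3 picked index 3: u0 ∈ [-32/561, 15/187)
j=4 picked index 5: u0 ∈ [5/561, 104/561)
j=5 picked index 5: u0 ∈ [-46/561, 53/561)
j=6 picked index 7: u0 ∈ [13/561, 101/561)
j=7 picked index 7: u0 ∈ [-38/561, 50/561)
j=8 picked index 8: u0 ∈ [-1/561, 18/187)
j=9 picked index 9: u0 ∈ [1/187, 12/187)
j=10 picked index 10: u0 ∈ [-5/187, 1/11)
intersection: [5/187, 19/561)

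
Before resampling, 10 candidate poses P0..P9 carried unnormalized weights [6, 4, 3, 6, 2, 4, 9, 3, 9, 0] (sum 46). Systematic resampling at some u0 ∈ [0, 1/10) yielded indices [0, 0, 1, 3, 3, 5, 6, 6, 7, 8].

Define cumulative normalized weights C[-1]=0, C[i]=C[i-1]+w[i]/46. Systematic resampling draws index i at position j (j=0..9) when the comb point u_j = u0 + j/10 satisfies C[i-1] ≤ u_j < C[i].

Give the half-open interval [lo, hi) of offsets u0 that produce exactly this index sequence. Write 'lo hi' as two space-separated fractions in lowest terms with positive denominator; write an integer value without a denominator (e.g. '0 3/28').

C = [3/23, 5/23, 13/46, 19/46, 21/46, 25/46, 17/23, 37/46, 1, 1]
j=0 picked index 0: u0 ∈ [0, 3/23)
j=1 picked index 0: u0 ∈ [-1/10, 7/230)
j=2 picked index 1: u0 ∈ [-8/115, 2/115)
j=3 picked index 3: u0 ∈ [-2/115, 13/115)
j=4 picked index 3: u0 ∈ [-27/230, 3/230)
j=5 picked index 5: u0 ∈ [-1/23, 1/23)
j=6 picked index 6: u0 ∈ [-13/230, 16/115)
j=7 picked index 6: u0 ∈ [-18/115, 9/230)
j=8 picked index 7: u0 ∈ [-7/115, 1/230)
j=9 picked index 8: u0 ∈ [-11/115, 1/10)
intersection: [0, 1/230)

0 1/230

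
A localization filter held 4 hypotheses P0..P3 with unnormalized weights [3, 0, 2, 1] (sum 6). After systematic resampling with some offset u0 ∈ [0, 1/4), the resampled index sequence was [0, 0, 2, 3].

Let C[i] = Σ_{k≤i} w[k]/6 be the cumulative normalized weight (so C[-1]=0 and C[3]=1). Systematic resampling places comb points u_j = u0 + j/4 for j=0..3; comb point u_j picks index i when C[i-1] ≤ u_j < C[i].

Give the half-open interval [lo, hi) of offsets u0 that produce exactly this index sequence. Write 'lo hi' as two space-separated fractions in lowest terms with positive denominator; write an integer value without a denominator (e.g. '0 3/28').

1/12 1/4

C = [1/2, 1/2, 5/6, 1]
j=0 picked index 0: u0 ∈ [0, 1/2)
j=1 picked index 0: u0 ∈ [-1/4, 1/4)
j=2 picked index 2: u0 ∈ [0, 1/3)
j=3 picked index 3: u0 ∈ [1/12, 1/4)
intersection: [1/12, 1/4)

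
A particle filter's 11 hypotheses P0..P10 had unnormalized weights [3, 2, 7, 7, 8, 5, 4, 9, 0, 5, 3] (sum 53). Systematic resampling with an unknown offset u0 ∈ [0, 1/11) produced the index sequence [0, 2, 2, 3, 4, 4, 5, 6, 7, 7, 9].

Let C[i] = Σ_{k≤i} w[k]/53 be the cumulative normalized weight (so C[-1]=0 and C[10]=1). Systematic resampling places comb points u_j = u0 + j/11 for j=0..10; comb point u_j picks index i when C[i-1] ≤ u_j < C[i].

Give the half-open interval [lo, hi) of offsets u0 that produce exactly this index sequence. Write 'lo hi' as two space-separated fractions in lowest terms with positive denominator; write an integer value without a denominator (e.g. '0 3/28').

2/583 18/583

C = [3/53, 5/53, 12/53, 19/53, 27/53, 32/53, 36/53, 45/53, 45/53, 50/53, 1]
j=0 picked index 0: u0 ∈ [0, 3/53)
j=1 picked index 2: u0 ∈ [2/583, 79/583)
j=2 picked index 2: u0 ∈ [-51/583, 26/583)
j=3 picked index 3: u0 ∈ [-27/583, 50/583)
j=4 picked index 4: u0 ∈ [-3/583, 85/583)
j=5 picked index 4: u0 ∈ [-56/583, 32/583)
j=6 picked index 5: u0 ∈ [-21/583, 34/583)
j=7 picked index 6: u0 ∈ [-19/583, 25/583)
j=8 picked index 7: u0 ∈ [-28/583, 71/583)
j=9 picked index 7: u0 ∈ [-81/583, 18/583)
j=10 picked index 9: u0 ∈ [-35/583, 20/583)
intersection: [2/583, 18/583)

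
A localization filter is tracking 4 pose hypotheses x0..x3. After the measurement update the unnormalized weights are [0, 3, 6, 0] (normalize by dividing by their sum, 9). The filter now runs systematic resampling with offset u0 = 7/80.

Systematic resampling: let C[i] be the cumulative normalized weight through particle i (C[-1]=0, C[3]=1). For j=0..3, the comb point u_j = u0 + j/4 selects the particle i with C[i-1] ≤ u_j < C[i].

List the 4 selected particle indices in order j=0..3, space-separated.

1 2 2 2

C = [0, 1/3, 1, 1]
j=0: u_0=7/80 ∈ [0, 1/3) → index 1
j=1: u_1=27/80 ∈ [1/3, 1) → index 2
j=2: u_2=47/80 ∈ [1/3, 1) → index 2
j=3: u_3=67/80 ∈ [1/3, 1) → index 2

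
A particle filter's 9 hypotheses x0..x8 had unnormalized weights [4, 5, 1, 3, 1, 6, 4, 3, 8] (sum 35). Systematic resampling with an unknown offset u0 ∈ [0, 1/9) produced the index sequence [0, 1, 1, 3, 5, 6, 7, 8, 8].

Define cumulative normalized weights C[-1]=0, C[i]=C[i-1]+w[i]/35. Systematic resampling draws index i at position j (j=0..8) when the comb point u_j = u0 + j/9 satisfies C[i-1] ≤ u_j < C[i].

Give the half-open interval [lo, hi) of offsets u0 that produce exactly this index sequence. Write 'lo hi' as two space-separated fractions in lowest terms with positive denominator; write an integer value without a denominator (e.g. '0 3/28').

2/105 11/315

C = [4/35, 9/35, 2/7, 13/35, 2/5, 4/7, 24/35, 27/35, 1]
j=0 picked index 0: u0 ∈ [0, 4/35)
j=1 picked index 1: u0 ∈ [1/315, 46/315)
j=2 picked index 1: u0 ∈ [-34/315, 11/315)
j=3 picked index 3: u0 ∈ [-1/21, 4/105)
j=4 picked index 5: u0 ∈ [-2/45, 8/63)
j=5 picked index 6: u0 ∈ [1/63, 41/315)
j=6 picked index 7: u0 ∈ [2/105, 11/105)
j=7 picked index 8: u0 ∈ [-2/315, 2/9)
j=8 picked index 8: u0 ∈ [-37/315, 1/9)
intersection: [2/105, 11/315)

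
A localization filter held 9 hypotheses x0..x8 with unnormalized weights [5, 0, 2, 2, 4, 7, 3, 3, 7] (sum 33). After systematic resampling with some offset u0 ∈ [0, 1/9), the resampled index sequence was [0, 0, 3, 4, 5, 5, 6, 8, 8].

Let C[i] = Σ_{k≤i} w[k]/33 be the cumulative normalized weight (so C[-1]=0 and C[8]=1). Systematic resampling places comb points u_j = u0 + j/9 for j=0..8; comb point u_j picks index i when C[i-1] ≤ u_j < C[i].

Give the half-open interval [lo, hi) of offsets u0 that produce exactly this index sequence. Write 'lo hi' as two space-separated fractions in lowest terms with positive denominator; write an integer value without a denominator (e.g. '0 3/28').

1/99 1/33

C = [5/33, 5/33, 7/33, 3/11, 13/33, 20/33, 23/33, 26/33, 1]
j=0 picked index 0: u0 ∈ [0, 5/33)
j=1 picked index 0: u0 ∈ [-1/9, 4/99)
j=2 picked index 3: u0 ∈ [-1/99, 5/99)
j=3 picked index 4: u0 ∈ [-2/33, 2/33)
j=4 picked index 5: u0 ∈ [-5/99, 16/99)
j=5 picked index 5: u0 ∈ [-16/99, 5/99)
j=6 picked index 6: u0 ∈ [-2/33, 1/33)
j=7 picked index 8: u0 ∈ [1/99, 2/9)
j=8 picked index 8: u0 ∈ [-10/99, 1/9)
intersection: [1/99, 1/33)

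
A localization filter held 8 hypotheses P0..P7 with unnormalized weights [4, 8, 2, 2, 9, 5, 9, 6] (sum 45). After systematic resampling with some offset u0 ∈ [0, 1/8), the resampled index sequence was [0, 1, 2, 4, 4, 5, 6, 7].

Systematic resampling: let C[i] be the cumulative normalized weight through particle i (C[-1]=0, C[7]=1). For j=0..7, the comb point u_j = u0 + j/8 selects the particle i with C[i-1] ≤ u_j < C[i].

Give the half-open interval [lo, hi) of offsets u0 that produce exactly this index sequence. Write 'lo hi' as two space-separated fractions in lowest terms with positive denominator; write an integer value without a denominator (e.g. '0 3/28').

1/60 1/24

C = [4/45, 4/15, 14/45, 16/45, 5/9, 2/3, 13/15, 1]
j=0 picked index 0: u0 ∈ [0, 4/45)
j=1 picked index 1: u0 ∈ [-13/360, 17/120)
j=2 picked index 2: u0 ∈ [1/60, 11/180)
j=3 picked index 4: u0 ∈ [-7/360, 13/72)
j=4 picked index 4: u0 ∈ [-13/90, 1/18)
j=5 picked index 5: u0 ∈ [-5/72, 1/24)
j=6 picked index 6: u0 ∈ [-1/12, 7/60)
j=7 picked index 7: u0 ∈ [-1/120, 1/8)
intersection: [1/60, 1/24)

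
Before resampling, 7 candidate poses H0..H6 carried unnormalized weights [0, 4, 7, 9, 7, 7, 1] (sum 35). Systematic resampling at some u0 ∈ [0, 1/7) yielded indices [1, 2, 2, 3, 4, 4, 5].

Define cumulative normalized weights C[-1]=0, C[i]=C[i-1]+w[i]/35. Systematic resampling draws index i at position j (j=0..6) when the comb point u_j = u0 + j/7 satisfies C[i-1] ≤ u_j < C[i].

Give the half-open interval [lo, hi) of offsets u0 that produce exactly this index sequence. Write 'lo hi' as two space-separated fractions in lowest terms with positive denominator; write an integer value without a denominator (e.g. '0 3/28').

C = [0, 4/35, 11/35, 4/7, 27/35, 34/35, 1]
j=0 picked index 1: u0 ∈ [0, 4/35)
j=1 picked index 2: u0 ∈ [-1/35, 6/35)
j=2 picked index 2: u0 ∈ [-6/35, 1/35)
j=3 picked index 3: u0 ∈ [-4/35, 1/7)
j=4 picked index 4: u0 ∈ [0, 1/5)
j=5 picked index 4: u0 ∈ [-1/7, 2/35)
j=6 picked index 5: u0 ∈ [-3/35, 4/35)
intersection: [0, 1/35)

0 1/35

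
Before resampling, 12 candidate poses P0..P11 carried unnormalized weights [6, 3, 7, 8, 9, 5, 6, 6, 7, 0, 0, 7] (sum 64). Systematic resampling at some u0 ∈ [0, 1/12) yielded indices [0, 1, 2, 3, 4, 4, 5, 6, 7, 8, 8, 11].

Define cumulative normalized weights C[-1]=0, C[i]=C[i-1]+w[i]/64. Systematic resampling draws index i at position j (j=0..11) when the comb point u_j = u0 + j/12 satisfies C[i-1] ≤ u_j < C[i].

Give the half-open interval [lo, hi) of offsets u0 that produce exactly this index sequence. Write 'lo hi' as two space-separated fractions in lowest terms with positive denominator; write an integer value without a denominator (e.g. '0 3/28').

C = [3/32, 9/64, 1/4, 3/8, 33/64, 19/32, 11/16, 25/32, 57/64, 57/64, 57/64, 1]
j=0 picked index 0: u0 ∈ [0, 3/32)
j=1 picked index 1: u0 ∈ [1/96, 11/192)
j=2 picked index 2: u0 ∈ [-5/192, 1/12)
j=3 picked index 3: u0 ∈ [0, 1/8)
j=4 picked index 4: u0 ∈ [1/24, 35/192)
j=5 picked index 4: u0 ∈ [-1/24, 19/192)
j=6 picked index 5: u0 ∈ [1/64, 3/32)
j=7 picked index 6: u0 ∈ [1/96, 5/48)
j=8 picked index 7: u0 ∈ [1/48, 11/96)
j=9 picked index 8: u0 ∈ [1/32, 9/64)
j=10 picked index 8: u0 ∈ [-5/96, 11/192)
j=11 picked index 11: u0 ∈ [-5/192, 1/12)
intersection: [1/24, 11/192)

1/24 11/192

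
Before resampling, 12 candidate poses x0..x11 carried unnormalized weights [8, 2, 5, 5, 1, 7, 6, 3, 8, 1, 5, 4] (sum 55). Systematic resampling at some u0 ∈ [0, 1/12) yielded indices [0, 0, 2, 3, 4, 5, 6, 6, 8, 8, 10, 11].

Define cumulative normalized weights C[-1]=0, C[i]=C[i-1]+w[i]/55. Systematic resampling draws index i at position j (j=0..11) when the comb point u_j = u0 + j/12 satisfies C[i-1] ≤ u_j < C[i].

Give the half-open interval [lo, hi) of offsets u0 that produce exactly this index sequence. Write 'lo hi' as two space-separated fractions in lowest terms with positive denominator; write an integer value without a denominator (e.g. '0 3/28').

1/33 23/660

C = [8/55, 2/11, 3/11, 4/11, 21/55, 28/55, 34/55, 37/55, 9/11, 46/55, 51/55, 1]
j=0 picked index 0: u0 ∈ [0, 8/55)
j=1 picked index 0: u0 ∈ [-1/12, 41/660)
j=2 picked index 2: u0 ∈ [1/66, 7/66)
j=3 picked index 3: u0 ∈ [1/44, 5/44)
j=4 picked index 4: u0 ∈ [1/33, 8/165)
j=5 picked index 5: u0 ∈ [-23/660, 61/660)
j=6 picked index 6: u0 ∈ [1/110, 13/110)
j=7 picked index 6: u0 ∈ [-49/660, 23/660)
j=8 picked index 8: u0 ∈ [1/165, 5/33)
j=9 picked index 8: u0 ∈ [-17/220, 3/44)
j=10 picked index 10: u0 ∈ [1/330, 31/330)
j=11 picked index 11: u0 ∈ [7/660, 1/12)
intersection: [1/33, 23/660)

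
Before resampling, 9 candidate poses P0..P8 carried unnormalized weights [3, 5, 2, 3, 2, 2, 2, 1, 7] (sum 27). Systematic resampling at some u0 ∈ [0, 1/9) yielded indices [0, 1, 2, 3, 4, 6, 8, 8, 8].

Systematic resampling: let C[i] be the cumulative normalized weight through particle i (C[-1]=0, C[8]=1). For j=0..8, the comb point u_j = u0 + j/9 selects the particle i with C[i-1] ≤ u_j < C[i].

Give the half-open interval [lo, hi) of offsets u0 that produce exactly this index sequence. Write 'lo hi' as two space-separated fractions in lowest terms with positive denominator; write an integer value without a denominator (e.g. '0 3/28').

C = [1/9, 8/27, 10/27, 13/27, 5/9, 17/27, 19/27, 20/27, 1]
j=0 picked index 0: u0 ∈ [0, 1/9)
j=1 picked index 1: u0 ∈ [0, 5/27)
j=2 picked index 2: u0 ∈ [2/27, 4/27)
j=3 picked index 3: u0 ∈ [1/27, 4/27)
j=4 picked index 4: u0 ∈ [1/27, 1/9)
j=5 picked index 6: u0 ∈ [2/27, 4/27)
j=6 picked index 8: u0 ∈ [2/27, 1/3)
j=7 picked index 8: u0 ∈ [-1/27, 2/9)
j=8 picked index 8: u0 ∈ [-4/27, 1/9)
intersection: [2/27, 1/9)

2/27 1/9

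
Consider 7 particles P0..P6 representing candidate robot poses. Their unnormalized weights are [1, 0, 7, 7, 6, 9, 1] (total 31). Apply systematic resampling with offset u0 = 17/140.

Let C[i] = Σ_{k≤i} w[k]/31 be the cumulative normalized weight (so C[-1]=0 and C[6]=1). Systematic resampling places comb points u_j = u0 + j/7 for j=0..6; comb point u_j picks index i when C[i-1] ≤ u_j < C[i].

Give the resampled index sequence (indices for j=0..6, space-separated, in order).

2 3 3 4 5 5 6

C = [1/31, 1/31, 8/31, 15/31, 21/31, 30/31, 1]
j=0: u_0=17/140 ∈ [1/31, 8/31) → index 2
j=1: u_1=37/140 ∈ [8/31, 15/31) → index 3
j=2: u_2=57/140 ∈ [8/31, 15/31) → index 3
j=3: u_3=11/20 ∈ [15/31, 21/31) → index 4
j=4: u_4=97/140 ∈ [21/31, 30/31) → index 5
j=5: u_5=117/140 ∈ [21/31, 30/31) → index 5
j=6: u_6=137/140 ∈ [30/31, 1) → index 6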